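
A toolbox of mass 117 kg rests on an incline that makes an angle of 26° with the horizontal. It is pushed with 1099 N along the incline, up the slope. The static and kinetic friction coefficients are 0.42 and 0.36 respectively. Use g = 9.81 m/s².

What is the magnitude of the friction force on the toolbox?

f ≈ 371 N (down the incline)

The normal reaction is N = m g cos θ = 1032 N.
The friction needed for equilibrium is m g sin θ − P = 503.1 − 1099 = -595.9 N, measured positive up-slope.
Maximum static friction available: μ_s N = 0.42 × 1032 = 433.3 N.
|-595.9| exceeds 433.3 N, so the toolbox slips up-slope; friction is kinetic, f = μ_k N = 0.36×1032 = 371 N.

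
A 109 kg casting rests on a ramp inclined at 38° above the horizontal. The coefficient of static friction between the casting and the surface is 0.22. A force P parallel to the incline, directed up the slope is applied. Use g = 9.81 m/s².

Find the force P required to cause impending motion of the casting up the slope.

P ≈ 844 N

At impending motion up the slope, friction acts down-slope at its limit: f = μ_s N.
P is parallel to the surface, so N = m g cos θ = 843 N.
Along the incline: P = m g sin θ + μ_s N = 658 + 0.22×843 = 844 N.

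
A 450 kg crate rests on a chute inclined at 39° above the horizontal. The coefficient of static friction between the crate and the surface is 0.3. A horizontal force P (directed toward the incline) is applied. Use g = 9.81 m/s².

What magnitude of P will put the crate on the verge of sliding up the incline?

At impending motion up the slope, friction acts down-slope at its limit: f = μ_s N.
Perpendicular to the incline: N = m g cos θ + P sin θ.
Along the incline: P cos θ = m g sin θ + μ_s N = m g sin θ + μ_s (m g cos θ + P sin θ).
Solving, P (cos θ − μ_s sin θ) = m g (sin θ + μ_s cos θ), so P = 450×9.81×(sin 39° + 0.3 cos 39°)/(cos 39° − 0.3 sin 39°) = 4410×0.8625/0.5883 = 6470 N.

P ≈ 6470 N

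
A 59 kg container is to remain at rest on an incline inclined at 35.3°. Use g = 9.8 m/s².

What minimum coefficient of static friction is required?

At the slip threshold m g sin θ = μ_s m g cos θ, so μ_s,min = tan θ.
μ_s,min = tan 35.3° = 0.708.

μ_s,min ≈ 0.708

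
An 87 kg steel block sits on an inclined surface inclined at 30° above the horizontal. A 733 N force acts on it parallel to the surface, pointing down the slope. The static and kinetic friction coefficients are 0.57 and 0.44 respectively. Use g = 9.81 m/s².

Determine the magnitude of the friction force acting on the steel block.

f ≈ 325 N (up the incline)

Normal force: N = m g cos θ = 87 × 9.81 × cos 30° = 739.1 N.
For equilibrium along the incline the friction force must supply f = m g sin θ + P = 426.7 + 733 = 1160 N (positive meaning up-slope).
Static friction can supply at most μ_s N = 421.3 N.
|1160| exceeds 421.3 N, so the steel block slips down-slope; friction is kinetic, f = μ_k N = 0.44×739.1 = 325 N.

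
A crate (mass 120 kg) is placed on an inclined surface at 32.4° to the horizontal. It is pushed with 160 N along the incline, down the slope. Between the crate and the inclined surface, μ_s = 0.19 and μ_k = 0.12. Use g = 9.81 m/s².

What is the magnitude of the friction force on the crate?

Normal force: N = m g cos θ = 120 × 9.81 × cos 32.4° = 993.9 N.
For equilibrium along the incline the friction force must supply f = m g sin θ + P = 630.8 + 160 = 790.8 N (positive meaning up-slope).
The static-friction ceiling is μ_s N = 0.19 × 993.9 = 188.8 N.
|790.8| exceeds 188.8 N, so the crate slips down-slope; friction is kinetic, f = μ_k N = 0.12×993.9 = 119 N.

f ≈ 119 N (up the incline)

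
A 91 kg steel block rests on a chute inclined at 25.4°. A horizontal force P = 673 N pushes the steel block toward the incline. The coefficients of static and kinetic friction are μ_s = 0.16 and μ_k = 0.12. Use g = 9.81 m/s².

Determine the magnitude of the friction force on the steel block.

f ≈ 131 N (down the incline)

Resolve perpendicular to the incline: N = m g cos θ + P sin θ = 91×9.81×cos 25.4° + 673×sin 25.4° = 1095 N.
Parallel to the incline: P cos θ − m g sin θ = 607.9 − 382.9 = 225 N; the friction needed to balance this is 225 N acting down the slope.
Maximum static friction: μ_s N = 0.16 × 1095 = 175.2 N.
|f_req| = 225 > 175.2 N → the steel block slides up the incline; f = μ_k N = 0.12 × 1095 = 131 N.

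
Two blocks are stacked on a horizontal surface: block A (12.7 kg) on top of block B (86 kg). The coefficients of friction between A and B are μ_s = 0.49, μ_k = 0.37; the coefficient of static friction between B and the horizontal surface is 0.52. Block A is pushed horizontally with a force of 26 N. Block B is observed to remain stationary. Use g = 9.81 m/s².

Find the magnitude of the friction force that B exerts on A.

f ≈ 26 N

Between the blocks, N₁ = m_A g = 124.6 N.
So the A–B interface can sustain at most μ_s N₁ = 61.05 N of static friction.
Since P = 26 N ≤ 61.05 N, A does not slip on B; friction on A equals P = 26 N.
B experiences an equal 26 N forward from A (third law). B is in equilibrium, so the floor supplies f₂ = 26 N of static friction (limit μ_s(m_A+m_B)g = 503.5 N, not exceeded).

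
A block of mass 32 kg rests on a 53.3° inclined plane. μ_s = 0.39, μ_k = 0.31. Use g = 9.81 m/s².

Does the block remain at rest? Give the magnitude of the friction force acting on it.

N = m g cos θ = 188 N.
Down-slope weight component: m g sin θ = 252 N.
μ_s N = 73.2 N.
252 > 73.2 N, so it slides; kinetic friction f = μ_k N = 0.31×188 = 58.2 N.

f ≈ 58.2 N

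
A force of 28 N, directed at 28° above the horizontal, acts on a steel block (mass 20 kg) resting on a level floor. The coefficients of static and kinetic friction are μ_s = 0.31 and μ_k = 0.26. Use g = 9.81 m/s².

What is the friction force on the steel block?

f ≈ 24.7 N

Vertical equilibrium gives N = m g − P sin α = 183.1 N.
For equilibrium, f = P cos α = 28×cos 28° = 24.72 N.
The static-friction limit is μ_s N = 56.75 N.
24.72 ≤ 56.75 N → static; friction equals the required 24.7 N.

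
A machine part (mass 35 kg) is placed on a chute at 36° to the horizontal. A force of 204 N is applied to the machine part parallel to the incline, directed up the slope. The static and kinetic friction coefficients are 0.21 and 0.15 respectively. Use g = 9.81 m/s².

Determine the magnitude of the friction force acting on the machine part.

The normal reaction is N = m g cos θ = 277.8 N.
The friction needed for equilibrium is m g sin θ − P = 201.8 − 204 = -2.184 N, measured positive up-slope.
Maximum static friction available: μ_s N = 0.21 × 277.8 = 58.33 N.
Since |-2.184| ≤ 58.33 N, the machine part remains in static equilibrium and friction takes exactly the required value.

f ≈ 2.18 N (down the incline)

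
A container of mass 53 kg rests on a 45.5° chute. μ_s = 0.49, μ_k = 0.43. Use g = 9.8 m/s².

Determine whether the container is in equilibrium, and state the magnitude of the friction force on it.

N = m g cos θ = 364 N.
Down-slope weight component: m g sin θ = 370 N.
μ_s N = 178 N.
370 > 178 N, so it slides; kinetic friction f = μ_k N = 0.43×364 = 157 N.

f ≈ 157 N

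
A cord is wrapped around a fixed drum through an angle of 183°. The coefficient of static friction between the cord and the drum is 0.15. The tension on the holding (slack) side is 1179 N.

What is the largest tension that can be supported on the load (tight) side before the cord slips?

At impending slip the capstan equation gives T₂/T₁ = e^{μβ} with β in radians.
β = 183° × π/180 = 3.194 rad.
e^{μβ} = e^{0.15×3.194} = 1.615.
T₂ = T₁ · e^{μβ} = 1179 × 1.615 = 1900 N.

T_max ≈ 1900 N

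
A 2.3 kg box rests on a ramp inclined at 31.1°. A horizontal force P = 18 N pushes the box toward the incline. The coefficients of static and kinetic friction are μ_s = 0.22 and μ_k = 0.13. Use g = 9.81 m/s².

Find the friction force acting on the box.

The horizontal push has a component P sin θ into the surface, so N = m g cos θ + P sin θ = 19.32 + 9.298 = 28.62 N.
Along the incline, the net driving force (taking up-slope positive) is P cos θ − m g sin θ = 15.41 − 11.65 = 3.758 N, so equilibrium requires friction f = -3.758 N (down-slope).
Maximum static friction: μ_s N = 0.22 × 28.62 = 6.296 N.
Since 3.758 N is within the 6.296 N limit, the box stays put and friction is exactly 3.76 N.

f ≈ 3.76 N (down the incline)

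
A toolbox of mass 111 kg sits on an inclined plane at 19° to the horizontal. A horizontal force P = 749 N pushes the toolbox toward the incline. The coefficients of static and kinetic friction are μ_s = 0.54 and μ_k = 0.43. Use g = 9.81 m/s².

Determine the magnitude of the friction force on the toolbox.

The horizontal push has a component P sin θ into the surface, so N = m g cos θ + P sin θ = 1030 + 243.9 = 1273 N.
Along the incline, the net driving force (taking up-slope positive) is P cos θ − m g sin θ = 708.2 − 354.5 = 353.7 N, so equilibrium requires friction f = -353.7 N (down-slope).
Maximum static friction: μ_s N = 0.54 × 1273 = 687.7 N.
Since 353.7 N is within the 687.7 N limit, the toolbox stays put and friction is exactly 354 N.

f ≈ 354 N (down the incline)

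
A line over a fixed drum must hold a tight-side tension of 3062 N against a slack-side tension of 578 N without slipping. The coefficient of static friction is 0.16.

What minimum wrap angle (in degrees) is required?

β_min ≈ 597°

T₂/T₁ = e^{μβ} → β = ln(T₂/T₁)/μ.
β = ln(3062/578)/0.16 = 1.667/0.16 = 10.42 rad.
In degrees: β = 10.42 × 180/π = 597°.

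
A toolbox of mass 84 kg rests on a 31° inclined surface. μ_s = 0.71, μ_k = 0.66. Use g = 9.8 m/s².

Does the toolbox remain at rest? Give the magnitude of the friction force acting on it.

f ≈ 424 N

N = m g cos θ = 706 N.
Down-slope weight component: m g sin θ = 424 N.
μ_s N = 501 N.
424 ≤ 501 N, so it stays put; friction = 424 N.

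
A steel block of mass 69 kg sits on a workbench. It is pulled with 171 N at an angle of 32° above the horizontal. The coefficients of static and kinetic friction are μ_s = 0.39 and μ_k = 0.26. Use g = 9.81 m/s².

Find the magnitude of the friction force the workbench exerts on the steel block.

The vertical component of P reduces the normal force: N = m g − P sin α = 676.9 − 90.62 = 586.3 N.
The horizontal driving force is P cos α = 145 N, so equilibrium needs friction f = 145 N.
The static-friction limit is μ_s N = 228.6 N.
145 ≤ 228.6 N → static; friction equals the required 145 N.

f ≈ 145 N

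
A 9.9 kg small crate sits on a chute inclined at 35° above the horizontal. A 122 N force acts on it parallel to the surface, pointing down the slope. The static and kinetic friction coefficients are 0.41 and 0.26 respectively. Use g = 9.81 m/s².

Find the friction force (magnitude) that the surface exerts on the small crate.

Perpendicular to the surface, N = m g cos θ = 9.9·9.81·cos 35° = 79.56 N.
Parallel to the incline, ΣF = 0 gives f = m g sin θ + P = 55.71 + 122 = 177.7 N (up-slope positive).
Maximum static friction available: μ_s N = 0.41 × 79.56 = 32.62 N.
|177.7| exceeds 32.62 N, so the small crate slips down-slope; friction is kinetic, f = μ_k N = 0.26×79.56 = 20.7 N.

f ≈ 20.7 N (up the incline)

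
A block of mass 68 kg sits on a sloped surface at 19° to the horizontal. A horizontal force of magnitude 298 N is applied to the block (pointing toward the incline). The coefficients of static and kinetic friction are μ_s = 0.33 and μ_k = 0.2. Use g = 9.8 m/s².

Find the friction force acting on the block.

f ≈ 64.8 N (down the incline)

Normal direction: N = m g cos θ + P sin θ = 727.1 N.
Along the incline, the net driving force (taking up-slope positive) is P cos θ − m g sin θ = 281.8 − 217 = 64.81 N, so equilibrium requires friction f = -64.81 N (down-slope).
The limit of static friction is μ_s N = 239.9 N.
Since 64.81 N is within the 239.9 N limit, the block stays put and friction is exactly 64.8 N.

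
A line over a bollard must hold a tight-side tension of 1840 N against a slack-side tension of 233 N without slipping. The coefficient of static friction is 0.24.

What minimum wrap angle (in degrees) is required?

β_min ≈ 493°

T₂/T₁ = e^{μβ} → β = ln(T₂/T₁)/μ.
β = ln(1840/233)/0.24 = 2.066/0.24 = 8.61 rad.
In degrees: β = 8.61 × 180/π = 493°.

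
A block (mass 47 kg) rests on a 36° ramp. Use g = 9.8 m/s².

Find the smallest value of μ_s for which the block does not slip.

μ_s,min ≈ 0.727

At the slip threshold m g sin θ = μ_s m g cos θ, so μ_s,min = tan θ.
μ_s,min = tan 36° = 0.727.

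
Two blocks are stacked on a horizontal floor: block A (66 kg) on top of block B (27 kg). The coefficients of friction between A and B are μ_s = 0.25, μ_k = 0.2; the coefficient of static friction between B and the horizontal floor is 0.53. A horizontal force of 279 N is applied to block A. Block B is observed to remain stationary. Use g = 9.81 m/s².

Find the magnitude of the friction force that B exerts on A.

f ≈ 129 N

Normal force at the A–B interface: N₁ = m_A g = 647.5 N.
Maximum static friction on A from B: μ_s N₁ = 0.25×647.5 = 161.9 N.
Since P = 279 N > 161.9 N, A slides on B; the A–B friction is kinetic: f₁ = μ_k N₁ = 0.2×647.5 = 129 N.
B experiences an equal 129 N forward from A (third law). B is in equilibrium, so the floor supplies f₂ = 129 N of static friction (limit μ_s(m_A+m_B)g = 483.5 N, not exceeded).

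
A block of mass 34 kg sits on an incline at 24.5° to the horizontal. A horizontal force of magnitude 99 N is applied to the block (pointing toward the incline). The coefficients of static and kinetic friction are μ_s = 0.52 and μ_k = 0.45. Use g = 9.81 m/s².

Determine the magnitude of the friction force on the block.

Resolve perpendicular to the incline: N = m g cos θ + P sin θ = 34×9.81×cos 24.5° + 99×sin 24.5° = 344.6 N.
Parallel to the incline: P cos θ − m g sin θ = 90.09 − 138.3 = -48.23 N; the friction needed to balance this is 48.23 N acting up the slope.
Maximum static friction: μ_s N = 0.52 × 344.6 = 179.2 N.
Since 48.23 N is within the 179.2 N limit, the block stays put and friction is exactly 48.2 N.

f ≈ 48.2 N (up the incline)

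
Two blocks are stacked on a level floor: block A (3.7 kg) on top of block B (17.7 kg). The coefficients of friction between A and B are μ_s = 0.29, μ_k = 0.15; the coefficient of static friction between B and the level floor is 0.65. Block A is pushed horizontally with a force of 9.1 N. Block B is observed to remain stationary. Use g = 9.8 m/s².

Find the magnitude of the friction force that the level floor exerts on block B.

The normal force B exerts on A is simply A's weight, N₁ = 36.26 N.
Maximum static friction on A from B: μ_s N₁ = 0.29×36.26 = 10.52 N.
Since P = 9.1 N ≤ 10.52 N, A does not slip on B; friction on A equals P = 9.1 N.
By Newton's third law B feels 9.1 N forward from A. With B stationary, the floor's static friction on B balances it: f₂ = 9.1 N (well within μ_s(m_A+m_B)g = 136.3 N).

f ≈ 9.1 N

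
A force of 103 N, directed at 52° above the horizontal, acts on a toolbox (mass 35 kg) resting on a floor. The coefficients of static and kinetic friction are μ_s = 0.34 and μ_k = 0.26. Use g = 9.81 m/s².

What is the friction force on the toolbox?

f ≈ 63.4 N

The vertical component of P reduces the normal force: N = m g − P sin α = 343.4 − 81.17 = 262.2 N.
Horizontally, friction must balance P cos α = 63.41 N.
The static-friction limit is μ_s N = 89.14 N.
Since 63.41 N does not exceed the limit, the toolbox stays at rest and f = 63.4 N.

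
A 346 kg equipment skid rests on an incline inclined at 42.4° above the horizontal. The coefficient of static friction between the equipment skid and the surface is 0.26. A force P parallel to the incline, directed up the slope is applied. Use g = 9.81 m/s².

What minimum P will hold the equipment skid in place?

P_min ≈ 1640 N

The equipment skid tends to slide down (tan θ > μ_s), so at the point of impending slip friction acts up-slope at its limit: f = μ_s N.
P is parallel to the surface, so N = m g cos θ = 2510 N.
Along the incline: P + μ_s N = m g sin θ, so P = 2290 − 0.26×2510 = 1640 N.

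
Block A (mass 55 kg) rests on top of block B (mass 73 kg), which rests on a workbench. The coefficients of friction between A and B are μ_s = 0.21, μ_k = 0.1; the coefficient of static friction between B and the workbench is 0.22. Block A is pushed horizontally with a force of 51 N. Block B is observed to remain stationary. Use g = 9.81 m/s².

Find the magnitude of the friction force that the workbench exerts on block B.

f ≈ 51 N

The normal force B exerts on A is simply A's weight, N₁ = 539.6 N.
So the A–B interface can sustain at most μ_s N₁ = 113.3 N of static friction.
P = 51 N is within that limit, so A and B move together (both at rest); the A–B friction is simply f₁ = P = 51 N.
By Newton's third law B feels 51 N forward from A. With B stationary, the floor's static friction on B balances it: f₂ = 51 N (well within μ_s(m_A+m_B)g = 276.2 N).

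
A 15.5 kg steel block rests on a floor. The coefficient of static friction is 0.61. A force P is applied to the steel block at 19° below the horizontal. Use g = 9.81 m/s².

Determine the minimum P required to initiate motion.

P ≈ 124 N

N = m g + P sin α (the push presses the steel block into the floor).
At impending slip, P cos α = μ_s N = μ_s (m g + P sin α).
Solving: P (cos α − μ_s sin α) = μ_s m g → P = 0.61×152/(cos 19° − 0.61 sin 19°) = 92.8/0.7469 = 124 N.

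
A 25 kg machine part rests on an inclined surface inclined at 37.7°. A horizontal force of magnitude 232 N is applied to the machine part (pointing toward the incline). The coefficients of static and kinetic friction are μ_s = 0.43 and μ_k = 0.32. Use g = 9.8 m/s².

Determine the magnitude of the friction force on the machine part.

The horizontal push has a component P sin θ into the surface, so N = m g cos θ + P sin θ = 193.8 + 141.9 = 335.7 N.
Along the incline, the net driving force (taking up-slope positive) is P cos θ − m g sin θ = 183.6 − 149.8 = 33.74 N, so equilibrium requires friction f = -33.74 N (down-slope).
Maximum static friction: μ_s N = 0.43 × 335.7 = 144.4 N.
Since 33.74 N is within the 144.4 N limit, the machine part stays put and friction is exactly 33.7 N.

f ≈ 33.7 N (down the incline)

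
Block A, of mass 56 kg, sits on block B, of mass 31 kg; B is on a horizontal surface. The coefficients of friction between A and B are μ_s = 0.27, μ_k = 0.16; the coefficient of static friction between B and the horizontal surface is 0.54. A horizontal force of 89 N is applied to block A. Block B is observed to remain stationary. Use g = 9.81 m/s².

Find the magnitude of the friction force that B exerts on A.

Normal force at the A–B interface: N₁ = m_A g = 549.4 N.
Maximum static friction on A from B: μ_s N₁ = 0.27×549.4 = 148.3 N.
P = 89 N is within that limit, so A and B move together (both at rest); the A–B friction is simply f₁ = P = 89 N.
By Newton's third law B feels 89 N forward from A. With B stationary, the floor's static friction on B balances it: f₂ = 89 N (well within μ_s(m_A+m_B)g = 460.9 N).

f ≈ 89 N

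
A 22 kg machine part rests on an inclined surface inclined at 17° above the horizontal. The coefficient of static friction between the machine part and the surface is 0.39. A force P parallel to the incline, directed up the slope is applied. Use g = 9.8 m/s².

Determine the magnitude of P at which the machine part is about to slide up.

P ≈ 143 N

At impending motion up the slope, friction acts down-slope at its limit: f = μ_s N.
P is parallel to the surface, so N = m g cos θ = 206 N.
Along the incline: P = m g sin θ + μ_s N = 63 + 0.39×206 = 143 N.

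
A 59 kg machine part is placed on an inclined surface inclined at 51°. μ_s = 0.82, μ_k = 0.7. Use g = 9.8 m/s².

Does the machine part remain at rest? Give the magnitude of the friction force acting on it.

N = m g cos θ = 364 N.
Down-slope weight component: m g sin θ = 449 N.
μ_s N = 298 N.
449 > 298 N, so it slides; kinetic friction f = μ_k N = 0.7×364 = 255 N.

f ≈ 255 N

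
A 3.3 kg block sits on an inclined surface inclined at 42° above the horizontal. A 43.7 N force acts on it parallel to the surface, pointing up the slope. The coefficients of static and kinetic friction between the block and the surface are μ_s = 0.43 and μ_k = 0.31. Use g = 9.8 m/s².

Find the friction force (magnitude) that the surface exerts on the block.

The normal reaction is N = m g cos θ = 24.03 N.
Parallel to the incline, ΣF = 0 gives f = m g sin θ − P = 21.64 − 43.7 = -22.06 N (up-slope positive).
Static friction can supply at most μ_s N = 10.33 N.
|-22.06| exceeds 10.33 N, so the block slips up-slope; friction is kinetic, f = μ_k N = 0.31×24.03 = 7.45 N.

f ≈ 7.45 N (down the incline)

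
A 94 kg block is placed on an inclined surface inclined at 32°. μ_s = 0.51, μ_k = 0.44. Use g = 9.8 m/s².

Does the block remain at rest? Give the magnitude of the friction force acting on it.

f ≈ 344 N

N = m g cos θ = 781 N.
Down-slope weight component: m g sin θ = 488 N.
μ_s N = 398 N.
488 > 398 N, so it slides; kinetic friction f = μ_k N = 0.44×781 = 344 N.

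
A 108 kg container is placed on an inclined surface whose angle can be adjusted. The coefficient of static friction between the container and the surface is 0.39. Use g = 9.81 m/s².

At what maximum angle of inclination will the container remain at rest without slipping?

At the slip threshold, m g sin θ = μ_s · m g cos θ, so tan θ = μ_s.
θ_max = arctan(0.39) = 21.3°.

θ_max ≈ 21.3°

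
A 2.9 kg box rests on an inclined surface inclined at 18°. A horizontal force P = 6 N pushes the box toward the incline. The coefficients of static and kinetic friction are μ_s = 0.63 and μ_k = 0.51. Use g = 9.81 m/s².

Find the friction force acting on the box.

The horizontal push has a component P sin θ into the surface, so N = m g cos θ + P sin θ = 27.06 + 1.854 = 28.91 N.
Parallel to the incline: P cos θ − m g sin θ = 5.706 − 8.791 = -3.085 N; the friction needed to balance this is 3.085 N acting up the slope.
Maximum static friction: μ_s N = 0.63 × 28.91 = 18.21 N.
Since 3.085 N is within the 18.21 N limit, the box stays put and friction is exactly 3.08 N.

f ≈ 3.08 N (up the incline)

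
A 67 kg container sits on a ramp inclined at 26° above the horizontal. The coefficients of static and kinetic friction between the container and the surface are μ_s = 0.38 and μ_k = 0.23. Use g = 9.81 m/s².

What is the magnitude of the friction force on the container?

f ≈ 136 N (up the incline)

Normal force: N = m g cos θ = 67 × 9.81 × cos 26° = 590.8 N.
For equilibrium along the incline, friction must balance the weight component: f = m g sin θ = 288.1 N up the slope.
Maximum static friction available: μ_s N = 0.38 × 590.8 = 224.5 N.
|288.1| exceeds 224.5 N, so the container slips down-slope; friction is kinetic, f = μ_k N = 0.23×590.8 = 136 N.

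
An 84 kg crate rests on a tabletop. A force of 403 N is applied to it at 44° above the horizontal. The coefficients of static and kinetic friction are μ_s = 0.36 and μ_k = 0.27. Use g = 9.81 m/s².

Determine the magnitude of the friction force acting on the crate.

N = m g − P sin α = 824 − 403×sin 44° = 544.1 N.
The horizontal driving force is P cos α = 289.9 N, so equilibrium needs friction f = 289.9 N.
μ_s N = 0.36 × 544.1 = 195.9 N.
289.9 > 195.9 N → the crate slides; f = μ_k N = 0.27×544.1 = 147 N.

f ≈ 147 N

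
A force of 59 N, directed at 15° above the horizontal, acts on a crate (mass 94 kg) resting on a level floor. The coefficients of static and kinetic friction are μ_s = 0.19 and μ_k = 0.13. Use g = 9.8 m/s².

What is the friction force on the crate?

f ≈ 57 N

N = m g − P sin α = 921.2 − 59×sin 15° = 905.9 N.
For equilibrium, f = P cos α = 59×cos 15° = 56.99 N.
μ_s N = 0.19 × 905.9 = 172.1 N.
56.99 ≤ 172.1 N → static; friction equals the required 57 N.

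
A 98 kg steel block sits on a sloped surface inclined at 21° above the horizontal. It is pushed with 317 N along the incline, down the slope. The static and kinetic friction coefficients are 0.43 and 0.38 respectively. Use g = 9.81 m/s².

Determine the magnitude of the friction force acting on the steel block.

The normal reaction is N = m g cos θ = 897.5 N.
For equilibrium along the incline the friction force must supply f = m g sin θ + P = 344.5 + 317 = 661.5 N (positive meaning up-slope).
Maximum static friction available: μ_s N = 0.43 × 897.5 = 385.9 N.
Since |661.5| > 385.9 N, static friction cannot hold it; the steel block slides down the incline and kinetic friction applies: f = μ_k N = 0.38 × 897.5 = 341 N.

f ≈ 341 N (up the incline)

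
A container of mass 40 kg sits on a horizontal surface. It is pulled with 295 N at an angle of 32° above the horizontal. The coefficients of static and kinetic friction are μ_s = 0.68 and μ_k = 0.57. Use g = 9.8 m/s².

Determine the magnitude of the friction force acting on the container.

Vertical equilibrium gives N = m g − P sin α = 235.7 N.
For equilibrium, f = P cos α = 295×cos 32° = 250.2 N.
The static-friction limit is μ_s N = 160.3 N.
The required friction exceeds μ_s N, so the container moves and f = μ_k N = 134 N.

f ≈ 134 N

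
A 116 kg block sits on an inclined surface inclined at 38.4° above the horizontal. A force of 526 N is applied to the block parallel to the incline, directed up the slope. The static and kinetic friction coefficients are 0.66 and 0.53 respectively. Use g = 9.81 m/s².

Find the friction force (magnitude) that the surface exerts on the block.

f ≈ 181 N (up the incline)

Perpendicular to the surface, N = m g cos θ = 116·9.81·cos 38.4° = 891.8 N.
The friction needed for equilibrium is m g sin θ − P = 706.8 − 526 = 180.8 N, measured positive up-slope.
Static friction can supply at most μ_s N = 588.6 N.
Since |180.8| ≤ 588.6 N, the block remains in static equilibrium and friction takes exactly the required value.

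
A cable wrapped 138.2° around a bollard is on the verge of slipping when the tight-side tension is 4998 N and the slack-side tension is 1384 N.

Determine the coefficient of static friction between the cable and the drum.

μ ≈ 0.532

T₂/T₁ = e^{μβ} → μ = ln(T₂/T₁)/β.
β = 138.2° = 2.412 rad.
μ = ln(4998/1384)/2.412 = ln(3.611)/2.412 = 0.532.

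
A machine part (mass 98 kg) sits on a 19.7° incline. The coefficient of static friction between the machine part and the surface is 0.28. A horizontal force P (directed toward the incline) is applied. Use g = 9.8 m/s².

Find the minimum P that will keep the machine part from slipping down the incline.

P_min ≈ 68.1 N

The machine part tends to slide down (tan θ > μ_s), so at the point of impending slip friction acts up-slope at its limit: f = μ_s N.
Perpendicular to the incline: N = m g cos θ + P sin θ.
Along the incline: P cos θ + μ_s N = m g sin θ, i.e. P cos θ + μ_s (m g cos θ + P sin θ) = m g sin θ.
Solving, P (cos θ + μ_s sin θ) = m g (sin θ − μ_s cos θ), so P = 960×0.07348/1.036 = 68.1 N.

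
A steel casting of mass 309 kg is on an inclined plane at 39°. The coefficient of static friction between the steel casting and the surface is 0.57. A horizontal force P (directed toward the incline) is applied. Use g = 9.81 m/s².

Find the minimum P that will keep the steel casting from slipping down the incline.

P_min ≈ 497 N

The steel casting tends to slide down (tan θ > μ_s), so at the point of impending slip friction acts up-slope at its limit: f = μ_s N.
Perpendicular to the incline: N = m g cos θ + P sin θ.
Along the incline: P cos θ + μ_s N = m g sin θ, i.e. P cos θ + μ_s (m g cos θ + P sin θ) = m g sin θ.
Solving, P (cos θ + μ_s sin θ) = m g (sin θ − μ_s cos θ), so P = 3030×0.1863/1.136 = 497 N.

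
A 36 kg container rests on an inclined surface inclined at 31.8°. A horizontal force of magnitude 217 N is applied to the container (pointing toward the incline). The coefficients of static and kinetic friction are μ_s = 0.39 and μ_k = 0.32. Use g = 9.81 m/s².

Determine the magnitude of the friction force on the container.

f ≈ 1.67 N (up the incline)

The horizontal push has a component P sin θ into the surface, so N = m g cos θ + P sin θ = 300.1 + 114.3 = 414.5 N.
Parallel to the incline: P cos θ − m g sin θ = 184.4 − 186.1 = -1.673 N; the friction needed to balance this is 1.673 N acting up the slope.
Maximum static friction: μ_s N = 0.39 × 414.5 = 161.7 N.
Since 1.673 N is within the 161.7 N limit, the container stays put and friction is exactly 1.67 N.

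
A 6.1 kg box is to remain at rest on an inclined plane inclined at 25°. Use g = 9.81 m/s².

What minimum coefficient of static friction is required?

At the slip threshold m g sin θ = μ_s m g cos θ, so μ_s,min = tan θ.
μ_s,min = tan 25° = 0.466.

μ_s,min ≈ 0.466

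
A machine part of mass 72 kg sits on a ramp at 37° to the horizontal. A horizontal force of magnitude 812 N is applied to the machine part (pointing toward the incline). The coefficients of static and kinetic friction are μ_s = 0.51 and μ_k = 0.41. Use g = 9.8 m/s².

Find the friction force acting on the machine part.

Resolve perpendicular to the incline: N = m g cos θ + P sin θ = 72×9.8×cos 37° + 812×sin 37° = 1052 N.
Parallel to the incline: P cos θ − m g sin θ = 648.5 − 424.6 = 223.9 N; the friction needed to balance this is 223.9 N acting down the slope.
Maximum static friction: μ_s N = 0.51 × 1052 = 536.6 N.
Since 223.9 N is within the 536.6 N limit, the machine part stays put and friction is exactly 224 N.

f ≈ 224 N (down the incline)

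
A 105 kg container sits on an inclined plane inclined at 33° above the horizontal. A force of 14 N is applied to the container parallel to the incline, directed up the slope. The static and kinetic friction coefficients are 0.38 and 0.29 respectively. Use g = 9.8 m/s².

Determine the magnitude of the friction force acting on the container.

f ≈ 250 N (up the incline)

The normal reaction is N = m g cos θ = 863 N.
For equilibrium along the incline the friction force must supply f = m g sin θ − P = 560.4 − 14 = 546.4 N (positive meaning up-slope).
Static friction can supply at most μ_s N = 327.9 N.
|546.4| exceeds 327.9 N, so the container slips down-slope; friction is kinetic, f = μ_k N = 0.29×863 = 250 N.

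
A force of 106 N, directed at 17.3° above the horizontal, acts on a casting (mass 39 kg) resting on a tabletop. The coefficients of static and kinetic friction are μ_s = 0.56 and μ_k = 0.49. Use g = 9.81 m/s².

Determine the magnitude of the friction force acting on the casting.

The vertical component of P reduces the normal force: N = m g − P sin α = 382.6 − 31.52 = 351.1 N.
For equilibrium, f = P cos α = 106×cos 17.3° = 101.2 N.
The static-friction limit is μ_s N = 196.6 N.
101.2 ≤ 196.6 N → static; friction equals the required 101 N.

f ≈ 101 N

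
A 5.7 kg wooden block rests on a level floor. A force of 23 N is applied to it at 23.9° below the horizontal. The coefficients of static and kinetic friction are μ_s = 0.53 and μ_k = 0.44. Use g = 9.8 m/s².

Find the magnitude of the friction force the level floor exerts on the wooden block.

N = m g + P sin α = 55.86 + 23×sin 23.9° = 65.18 N.
The horizontal driving force is P cos α = 21.03 N, so equilibrium needs friction f = 21.03 N.
μ_s N = 0.53 × 65.18 = 34.54 N.
Since 21.03 N does not exceed the limit, the wooden block stays at rest and f = 21 N.

f ≈ 21 N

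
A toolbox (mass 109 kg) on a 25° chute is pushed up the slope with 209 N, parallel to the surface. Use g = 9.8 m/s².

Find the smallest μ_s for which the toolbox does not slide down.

μ_s,min ≈ 0.25

N = m g cos θ = 968.1 N.
Friction must make up the shortfall along the incline: f = m g sin θ − P = 451.4 − 209 = 242.4 N.
At the threshold f = μ_s N, so μ_s,min = 242.4/968.1 = 0.25.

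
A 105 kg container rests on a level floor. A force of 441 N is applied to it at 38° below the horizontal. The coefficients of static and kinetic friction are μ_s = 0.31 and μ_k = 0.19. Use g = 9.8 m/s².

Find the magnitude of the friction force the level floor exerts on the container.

The vertical component of P adds to the normal force: N = m g + P sin α = 1029 + 271.5 = 1301 N.
Horizontally, friction must balance P cos α = 347.5 N.
μ_s N = 0.31 × 1301 = 403.2 N.
347.5 ≤ 403.2 N → static; friction equals the required 348 N.

f ≈ 348 N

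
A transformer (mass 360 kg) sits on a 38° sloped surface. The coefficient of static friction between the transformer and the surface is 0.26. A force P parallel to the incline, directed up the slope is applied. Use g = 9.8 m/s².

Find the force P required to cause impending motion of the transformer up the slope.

P ≈ 2890 N

At impending motion up the slope, friction acts down-slope at its limit: f = μ_s N.
P is parallel to the surface, so N = m g cos θ = 2780 N.
Along the incline: P = m g sin θ + μ_s N = 2170 + 0.26×2780 = 2890 N.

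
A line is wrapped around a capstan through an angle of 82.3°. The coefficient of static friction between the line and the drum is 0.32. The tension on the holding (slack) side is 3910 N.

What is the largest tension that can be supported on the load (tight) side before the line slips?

At impending slip the capstan equation gives T₂/T₁ = e^{μβ} with β in radians.
β = 82.3° × π/180 = 1.436 rad.
e^{μβ} = e^{0.32×1.436} = 1.584.
T₂ = T₁ · e^{μβ} = 3910 × 1.584 = 6190 N.

T_max ≈ 6190 N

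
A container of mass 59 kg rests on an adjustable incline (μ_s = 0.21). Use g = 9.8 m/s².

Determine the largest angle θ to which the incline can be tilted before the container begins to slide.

θ_max ≈ 11.9°

At the slip threshold, m g sin θ = μ_s · m g cos θ, so tan θ = μ_s.
θ_max = arctan(0.21) = 11.9°.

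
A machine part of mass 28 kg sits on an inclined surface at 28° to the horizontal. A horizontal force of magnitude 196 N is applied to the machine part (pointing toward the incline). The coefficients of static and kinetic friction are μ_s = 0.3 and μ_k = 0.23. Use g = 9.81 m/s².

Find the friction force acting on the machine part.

The horizontal push has a component P sin θ into the surface, so N = m g cos θ + P sin θ = 242.5 + 92.02 = 334.5 N.
Along the incline, the net driving force (taking up-slope positive) is P cos θ − m g sin θ = 173.1 − 129 = 44.1 N, so equilibrium requires friction f = -44.1 N (down-slope).
The limit of static friction is μ_s N = 100.4 N.
|f_req| = 44.1 ≤ 100.4 N → the machine part is in equilibrium; friction equals the required value.

f ≈ 44.1 N (down the incline)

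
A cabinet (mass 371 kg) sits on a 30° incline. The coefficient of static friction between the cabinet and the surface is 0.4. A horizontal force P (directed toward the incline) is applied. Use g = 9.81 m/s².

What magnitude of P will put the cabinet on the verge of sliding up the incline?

At impending motion up the slope, friction acts down-slope at its limit: f = μ_s N.
Perpendicular to the incline: N = m g cos θ + P sin θ.
Along the incline: P cos θ = m g sin θ + μ_s N = m g sin θ + μ_s (m g cos θ + P sin θ).
Solving, P (cos θ − μ_s sin θ) = m g (sin θ + μ_s cos θ), so P = 371×9.81×(sin 30° + 0.4 cos 30°)/(cos 30° − 0.4 sin 30°) = 3640×0.8464/0.666 = 4630 N.

P ≈ 4630 N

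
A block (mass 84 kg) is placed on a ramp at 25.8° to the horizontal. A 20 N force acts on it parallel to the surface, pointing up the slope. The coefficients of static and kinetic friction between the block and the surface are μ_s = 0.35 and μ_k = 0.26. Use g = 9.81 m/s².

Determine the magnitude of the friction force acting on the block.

f ≈ 193 N (up the incline)

Perpendicular to the surface, N = m g cos θ = 84·9.81·cos 25.8° = 741.9 N.
Parallel to the incline, ΣF = 0 gives f = m g sin θ − P = 358.6 − 20 = 338.6 N (up-slope positive).
Static friction can supply at most μ_s N = 259.7 N.
Since |338.6| > 259.7 N, static friction cannot hold it; the block slides down the incline and kinetic friction applies: f = μ_k N = 0.26 × 741.9 = 193 N.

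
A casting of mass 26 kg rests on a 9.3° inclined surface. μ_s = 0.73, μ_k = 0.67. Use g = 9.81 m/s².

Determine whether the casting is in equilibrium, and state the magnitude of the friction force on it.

f ≈ 41.2 N

N = m g cos θ = 252 N.
Down-slope weight component: m g sin θ = 41.2 N.
μ_s N = 184 N.
41.2 ≤ 184 N, so it stays put; friction = 41.2 N.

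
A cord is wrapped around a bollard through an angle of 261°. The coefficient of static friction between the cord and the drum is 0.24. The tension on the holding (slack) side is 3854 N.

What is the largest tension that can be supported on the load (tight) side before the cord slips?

At impending slip the capstan equation gives T₂/T₁ = e^{μβ} with β in radians.
β = 261° × π/180 = 4.555 rad.
e^{μβ} = e^{0.24×4.555} = 2.984.
T₂ = T₁ · e^{μβ} = 3854 × 2.984 = 11500 N.

T_max ≈ 11500 N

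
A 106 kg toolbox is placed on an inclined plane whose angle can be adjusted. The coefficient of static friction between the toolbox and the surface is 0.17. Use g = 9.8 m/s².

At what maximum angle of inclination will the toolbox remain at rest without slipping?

At the slip threshold, m g sin θ = μ_s · m g cos θ, so tan θ = μ_s.
θ_max = arctan(0.17) = 9.65°.

θ_max ≈ 9.65°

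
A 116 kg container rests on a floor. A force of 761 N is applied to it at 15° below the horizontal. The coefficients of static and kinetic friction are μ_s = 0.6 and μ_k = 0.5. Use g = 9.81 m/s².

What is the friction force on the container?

f ≈ 735 N

Vertical equilibrium gives N = m g + P sin α = 1335 N.
The horizontal driving force is P cos α = 735.1 N, so equilibrium needs friction f = 735.1 N.
The static-friction limit is μ_s N = 801 N.
Since 735.1 N does not exceed the limit, the container stays at rest and f = 735 N.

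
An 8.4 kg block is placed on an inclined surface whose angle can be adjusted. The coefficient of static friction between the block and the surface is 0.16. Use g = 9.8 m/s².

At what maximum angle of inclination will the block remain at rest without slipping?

At the slip threshold, m g sin θ = μ_s · m g cos θ, so tan θ = μ_s.
θ_max = arctan(0.16) = 9.09°.

θ_max ≈ 9.09°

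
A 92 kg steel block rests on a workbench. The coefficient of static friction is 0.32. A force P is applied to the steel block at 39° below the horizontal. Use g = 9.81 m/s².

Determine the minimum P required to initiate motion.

P ≈ 502 N

N = m g + P sin α (the push presses the steel block into the workbench).
At impending slip, P cos α = μ_s N = μ_s (m g + P sin α).
Solving: P (cos α − μ_s sin α) = μ_s m g → P = 0.32×903/(cos 39° − 0.32 sin 39°) = 289/0.5758 = 502 N.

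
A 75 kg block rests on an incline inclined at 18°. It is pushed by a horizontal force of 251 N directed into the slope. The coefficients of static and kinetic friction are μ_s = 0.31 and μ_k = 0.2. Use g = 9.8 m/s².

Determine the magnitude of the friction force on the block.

Normal direction: N = m g cos θ + P sin θ = 776.6 N.
Parallel to the incline: P cos θ − m g sin θ = 238.7 − 227.1 = 11.59 N; the friction needed to balance this is 11.59 N acting down the slope.
The limit of static friction is μ_s N = 240.7 N.
Since 11.59 N is within the 240.7 N limit, the block stays put and friction is exactly 11.6 N.

f ≈ 11.6 N (down the incline)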